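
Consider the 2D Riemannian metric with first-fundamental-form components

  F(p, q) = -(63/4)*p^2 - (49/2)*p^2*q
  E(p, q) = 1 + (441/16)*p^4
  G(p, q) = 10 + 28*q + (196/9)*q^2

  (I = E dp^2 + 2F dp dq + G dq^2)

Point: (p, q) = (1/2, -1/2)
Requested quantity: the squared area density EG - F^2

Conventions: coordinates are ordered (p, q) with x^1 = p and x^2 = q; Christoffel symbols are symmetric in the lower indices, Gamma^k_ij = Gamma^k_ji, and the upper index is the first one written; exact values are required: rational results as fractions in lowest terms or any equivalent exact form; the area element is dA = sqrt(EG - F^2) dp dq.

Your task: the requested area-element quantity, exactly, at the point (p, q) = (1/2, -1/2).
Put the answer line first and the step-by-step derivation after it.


Answer: EG - F^2 = 7297/2304

E = 697/256, F = -7/8, G = 13/9; EG - F^2 = 7297/2304


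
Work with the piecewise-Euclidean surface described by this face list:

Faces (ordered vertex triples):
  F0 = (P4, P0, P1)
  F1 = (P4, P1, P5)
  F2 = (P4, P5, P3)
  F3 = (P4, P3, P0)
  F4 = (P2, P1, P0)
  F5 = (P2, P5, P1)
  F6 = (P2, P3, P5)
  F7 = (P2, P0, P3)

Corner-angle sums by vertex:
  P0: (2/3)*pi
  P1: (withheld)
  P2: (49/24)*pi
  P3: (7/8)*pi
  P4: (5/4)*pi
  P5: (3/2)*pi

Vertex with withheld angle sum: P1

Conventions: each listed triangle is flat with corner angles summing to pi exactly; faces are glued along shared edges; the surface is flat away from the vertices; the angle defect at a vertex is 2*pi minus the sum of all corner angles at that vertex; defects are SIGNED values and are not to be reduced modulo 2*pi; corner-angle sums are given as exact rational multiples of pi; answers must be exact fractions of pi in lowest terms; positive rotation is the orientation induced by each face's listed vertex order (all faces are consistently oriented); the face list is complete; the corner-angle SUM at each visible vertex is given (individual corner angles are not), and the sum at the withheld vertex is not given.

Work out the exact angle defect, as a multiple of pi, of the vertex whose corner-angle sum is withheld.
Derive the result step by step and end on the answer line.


V = 6, E = 12, F = 8; chi = V - E + F = 2
Gauss-Bonnet: total defect = 2*pi*chi = 4*pi; visible defects sum to (11/3)*pi

Answer: defect(P1) = pi/3


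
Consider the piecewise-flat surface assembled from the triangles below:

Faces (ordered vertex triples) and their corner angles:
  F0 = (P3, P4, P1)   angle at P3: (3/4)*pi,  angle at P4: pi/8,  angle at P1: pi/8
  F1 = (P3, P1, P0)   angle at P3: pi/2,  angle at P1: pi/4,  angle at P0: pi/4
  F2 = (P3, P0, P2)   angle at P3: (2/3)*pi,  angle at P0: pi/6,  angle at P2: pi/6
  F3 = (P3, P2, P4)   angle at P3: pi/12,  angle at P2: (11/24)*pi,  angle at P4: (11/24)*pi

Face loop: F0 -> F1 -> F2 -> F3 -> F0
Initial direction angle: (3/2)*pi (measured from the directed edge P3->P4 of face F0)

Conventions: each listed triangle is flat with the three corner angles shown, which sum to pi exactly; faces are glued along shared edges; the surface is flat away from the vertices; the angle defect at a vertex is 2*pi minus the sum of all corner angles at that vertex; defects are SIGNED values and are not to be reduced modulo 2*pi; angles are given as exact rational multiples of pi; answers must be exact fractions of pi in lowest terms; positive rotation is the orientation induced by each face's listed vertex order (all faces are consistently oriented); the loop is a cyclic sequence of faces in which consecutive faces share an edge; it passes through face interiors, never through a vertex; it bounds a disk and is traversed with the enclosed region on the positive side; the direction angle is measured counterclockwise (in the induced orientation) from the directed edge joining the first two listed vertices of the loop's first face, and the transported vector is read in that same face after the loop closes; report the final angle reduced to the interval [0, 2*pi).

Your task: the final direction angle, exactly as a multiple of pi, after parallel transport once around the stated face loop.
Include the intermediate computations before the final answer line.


enclosed vertex P3: corner angles sum to 2*pi, defect = 2*pi - 2*pi = 0
by Gauss-Bonnet the loop rotates the vector by the enclosed defect sum (positive orientation, mod 2*pi)
final angle = (3/2)*pi + 0 = (3/2)*pi (mod 2*pi)

Answer: final direction angle = (3/2)*pi


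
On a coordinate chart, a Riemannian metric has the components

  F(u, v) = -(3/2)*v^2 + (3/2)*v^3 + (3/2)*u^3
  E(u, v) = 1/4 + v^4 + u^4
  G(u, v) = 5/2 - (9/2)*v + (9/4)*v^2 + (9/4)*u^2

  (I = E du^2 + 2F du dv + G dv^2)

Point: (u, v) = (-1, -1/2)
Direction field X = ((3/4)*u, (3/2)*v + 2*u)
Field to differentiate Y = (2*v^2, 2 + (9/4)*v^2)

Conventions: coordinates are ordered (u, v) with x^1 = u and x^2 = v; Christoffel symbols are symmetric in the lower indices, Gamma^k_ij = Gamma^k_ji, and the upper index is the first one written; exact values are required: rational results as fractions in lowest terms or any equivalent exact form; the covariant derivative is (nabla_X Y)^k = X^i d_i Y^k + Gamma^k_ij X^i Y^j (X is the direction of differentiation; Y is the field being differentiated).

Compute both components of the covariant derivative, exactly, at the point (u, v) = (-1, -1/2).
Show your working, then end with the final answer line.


E = 21/16, F = -33/16, G = 121/16 at the point
E_u = -4, E_v = -1/2, F_u = 9/2, F_v = 21/8, G_u = -9/2, G_v = -27/4
EG - F^2 = 363/64;  g^inv = (64/363) * [[121/16, 33/16], [33/16, 21/16]]
first-kind symbols [ij,l] = (1/2)(d_i g_jl + d_j g_il - d_l g_ij): [uu,u] = E_u/2 = -2, [uu,v] = F_u - E_v/2 = 19/4, [uv,u] = E_v/2 = -1/4, [uv,v] = G_u/2 = -9/4, [vv,u] = F_v - G_u/2 = 39/8, [vv,v] = G_v/2 = -27/8
Gamma^u_ij = (G*[ij,u] - F*[ij,v])/(EG - F^2), Gamma^v_ij = (E*[ij,v] - F*[ij,u])/(EG - F^2)
Gamma_uuu = -31/33, Gamma_uuv = -38/33, Gamma_uvv = 58/11, Gamma_vuu = 45/121, Gamma_vuv = -74/121, Gamma_vvv = 120/121
X = (-3/4, -11/4), Y = (1/2, 41/16) at the point

Answer: (nabla_X Y)^u = -3631/132, (nabla_X Y)^v = 4165/3872


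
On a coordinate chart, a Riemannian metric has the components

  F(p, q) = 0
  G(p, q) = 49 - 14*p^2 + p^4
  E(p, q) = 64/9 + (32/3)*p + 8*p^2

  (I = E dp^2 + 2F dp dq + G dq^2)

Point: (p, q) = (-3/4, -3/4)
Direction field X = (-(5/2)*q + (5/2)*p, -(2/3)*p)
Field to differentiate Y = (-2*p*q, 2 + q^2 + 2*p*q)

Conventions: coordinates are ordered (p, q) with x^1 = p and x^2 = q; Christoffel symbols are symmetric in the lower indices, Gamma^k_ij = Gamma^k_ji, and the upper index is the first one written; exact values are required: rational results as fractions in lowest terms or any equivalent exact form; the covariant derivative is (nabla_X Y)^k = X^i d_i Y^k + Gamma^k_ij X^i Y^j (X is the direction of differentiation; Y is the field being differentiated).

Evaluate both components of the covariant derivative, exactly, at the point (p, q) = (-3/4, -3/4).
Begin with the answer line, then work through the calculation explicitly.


Answer: (nabla_X Y)^p = -139119/33280, (nabla_X Y)^q = -168/103

E = 65/18, F = 0, G = 10609/256 at the point
E_p = -4/3, E_q = 0, F_p = 0, F_q = 0, G_p = 309/16, G_q = 0
EG - F^2 = 689585/4608;  g^inv = (4608/689585) * [[10609/256, 0], [0, 65/18]]
first-kind symbols [ij,l] = (1/2)(d_i g_jl + d_j g_il - d_l g_ij): [pp,p] = E_p/2 = -2/3, [pp,q] = F_p - E_q/2 = 0, [pq,p] = E_q/2 = 0, [pq,q] = G_p/2 = 309/32, [qq,p] = F_q - G_p/2 = -309/32, [qq,q] = G_q/2 = 0
Gamma^p_ij = (G*[ij,p] - F*[ij,q])/(EG - F^2), Gamma^q_ij = (E*[ij,q] - F*[ij,p])/(EG - F^2)
Gamma_ppp = -12/65, Gamma_ppq = 0, Gamma_pqq = -2781/1040, Gamma_qpp = 0, Gamma_qpq = 24/103, Gamma_qqq = 0
X = (0, 1/2), Y = (-9/8, 59/16) at the point


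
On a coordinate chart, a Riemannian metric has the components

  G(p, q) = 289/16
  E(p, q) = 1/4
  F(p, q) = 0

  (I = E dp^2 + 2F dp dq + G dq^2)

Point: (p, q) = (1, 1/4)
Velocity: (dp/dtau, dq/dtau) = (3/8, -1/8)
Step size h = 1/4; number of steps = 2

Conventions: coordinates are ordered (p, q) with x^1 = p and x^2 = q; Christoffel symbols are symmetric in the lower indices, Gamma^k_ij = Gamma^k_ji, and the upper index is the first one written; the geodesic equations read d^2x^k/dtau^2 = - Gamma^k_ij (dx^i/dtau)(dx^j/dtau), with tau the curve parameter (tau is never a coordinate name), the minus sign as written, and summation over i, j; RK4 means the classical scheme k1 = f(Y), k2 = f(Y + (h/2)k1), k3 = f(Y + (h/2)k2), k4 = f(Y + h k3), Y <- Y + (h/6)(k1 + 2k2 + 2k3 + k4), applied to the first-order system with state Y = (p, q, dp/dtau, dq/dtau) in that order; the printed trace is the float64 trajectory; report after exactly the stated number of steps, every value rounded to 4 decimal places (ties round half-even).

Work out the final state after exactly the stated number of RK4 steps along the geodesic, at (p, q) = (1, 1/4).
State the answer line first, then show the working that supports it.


Answer: p = 1.1875, q = 0.1875, dp/dtau = 0.3750, dq/dtau = -0.1250

f(Y) = (dp/dtau, dq/dtau, -Gamma^p_ij Y'^i Y'^j, -Gamma^q_ij Y'^i Y'^j) with the Gammas evaluated at the stage position; h = 0.250000; intermediate values shown to 6 dp
step 0: p = 1.0000, q = 0.2500, dp/dtau = 0.3750, dq/dtau = -0.1250
step 1:
  k1: at (p, q) = (1.000000, 0.250000), (dp/dtau, dq/dtau) = (0.375000, -0.125000); Gamma_ppp = 0.000000, Gamma_ppq = 0.000000, Gamma_pqq = 0.000000, Gamma_qpp = 0.000000, Gamma_qpq = 0.000000, Gamma_qqq = 0.000000; k1 = (0.375000, -0.125000, 0.000000, 0.000000)
  k2: at (p, q) = (1.046875, 0.234375), (dp/dtau, dq/dtau) = (0.375000, -0.125000); Gamma_ppp = 0.000000, Gamma_ppq = 0.000000, Gamma_pqq = 0.000000, Gamma_qpp = 0.000000, Gamma_qpq = 0.000000, Gamma_qqq = 0.000000; k2 = (0.375000, -0.125000, 0.000000, 0.000000)
  k3: at (p, q) = (1.046875, 0.234375), (dp/dtau, dq/dtau) = (0.375000, -0.125000); Gamma_ppp = 0.000000, Gamma_ppq = 0.000000, Gamma_pqq = 0.000000, Gamma_qpp = 0.000000, Gamma_qpq = 0.000000, Gamma_qqq = 0.000000; k3 = (0.375000, -0.125000, 0.000000, 0.000000)
  k4: at (p, q) = (1.093750, 0.218750), (dp/dtau, dq/dtau) = (0.375000, -0.125000); Gamma_ppp = 0.000000, Gamma_ppq = 0.000000, Gamma_pqq = 0.000000, Gamma_qpp = 0.000000, Gamma_qpq = 0.000000, Gamma_qqq = 0.000000; k4 = (0.375000, -0.125000, 0.000000, 0.000000)
  Y <- Y + (h/6)(k1 + 2k2 + 2k3 + k4): p = 1.0938, q = 0.2188, dp/dtau = 0.3750, dq/dtau = -0.1250
step 2:
  k1: at (p, q) = (1.093750, 0.218750), (dp/dtau, dq/dtau) = (0.375000, -0.125000); Gamma_ppp = 0.000000, Gamma_ppq = 0.000000, Gamma_pqq = 0.000000, Gamma_qpp = 0.000000, Gamma_qpq = 0.000000, Gamma_qqq = 0.000000; k1 = (0.375000, -0.125000, 0.000000, 0.000000)
  k2: at (p, q) = (1.140625, 0.203125), (dp/dtau, dq/dtau) = (0.375000, -0.125000); Gamma_ppp = 0.000000, Gamma_ppq = 0.000000, Gamma_pqq = 0.000000, Gamma_qpp = 0.000000, Gamma_qpq = 0.000000, Gamma_qqq = 0.000000; k2 = (0.375000, -0.125000, 0.000000, 0.000000)
  k3: at (p, q) = (1.140625, 0.203125), (dp/dtau, dq/dtau) = (0.375000, -0.125000); Gamma_ppp = 0.000000, Gamma_ppq = 0.000000, Gamma_pqq = 0.000000, Gamma_qpp = 0.000000, Gamma_qpq = 0.000000, Gamma_qqq = 0.000000; k3 = (0.375000, -0.125000, 0.000000, 0.000000)
  k4: at (p, q) = (1.187500, 0.187500), (dp/dtau, dq/dtau) = (0.375000, -0.125000); Gamma_ppp = 0.000000, Gamma_ppq = 0.000000, Gamma_pqq = 0.000000, Gamma_qpp = 0.000000, Gamma_qpq = 0.000000, Gamma_qqq = 0.000000; k4 = (0.375000, -0.125000, 0.000000, 0.000000)
  Y <- Y + (h/6)(k1 + 2k2 + 2k3 + k4): p = 1.1875, q = 0.1875, dp/dtau = 0.3750, dq/dtau = -0.1250


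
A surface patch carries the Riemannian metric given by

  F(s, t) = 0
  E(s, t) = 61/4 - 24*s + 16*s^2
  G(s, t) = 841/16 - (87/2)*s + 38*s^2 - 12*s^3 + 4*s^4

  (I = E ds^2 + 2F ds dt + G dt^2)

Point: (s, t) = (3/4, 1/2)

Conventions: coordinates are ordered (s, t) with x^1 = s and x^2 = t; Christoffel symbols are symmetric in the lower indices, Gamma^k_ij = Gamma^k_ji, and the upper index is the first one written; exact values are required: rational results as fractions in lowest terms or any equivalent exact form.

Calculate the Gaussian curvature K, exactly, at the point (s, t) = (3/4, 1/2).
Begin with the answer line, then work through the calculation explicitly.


Answer: K = -128/1225

E = 25/4, F = 0, G = 2401/64, EG - F^2 = 60025/256 at the point
E_s = 0, E_t = 0, F_s = 0, F_t = 0, G_s = 0, G_t = 0
E_tt = 0, F_st = 0, G_ss = 49
By Brioschi, K is (det M1 - det M2) divided by (EG - F^2) squared.
M1 = [[-E_tt/2 + F_st - G_ss/2, E_s/2, F_s - E_t/2], [F_t - G_s/2, E, F], [G_t/2, F, G]] = [[-49/2, 0, 0], [0, 25/4, 0], [0, 0, 2401/64]]; det M1 = -2941225/512
M2 = [[0, E_t/2, G_s/2], [E_t/2, E, F], [G_s/2, F, G]] = [[0, 0, 0], [0, 25/4, 0], [0, 0, 2401/64]]; det M2 = 0
det M1 - det M2 = -2941225/512; K = -2941225/512 / (60025/256)^2 = -128/1225


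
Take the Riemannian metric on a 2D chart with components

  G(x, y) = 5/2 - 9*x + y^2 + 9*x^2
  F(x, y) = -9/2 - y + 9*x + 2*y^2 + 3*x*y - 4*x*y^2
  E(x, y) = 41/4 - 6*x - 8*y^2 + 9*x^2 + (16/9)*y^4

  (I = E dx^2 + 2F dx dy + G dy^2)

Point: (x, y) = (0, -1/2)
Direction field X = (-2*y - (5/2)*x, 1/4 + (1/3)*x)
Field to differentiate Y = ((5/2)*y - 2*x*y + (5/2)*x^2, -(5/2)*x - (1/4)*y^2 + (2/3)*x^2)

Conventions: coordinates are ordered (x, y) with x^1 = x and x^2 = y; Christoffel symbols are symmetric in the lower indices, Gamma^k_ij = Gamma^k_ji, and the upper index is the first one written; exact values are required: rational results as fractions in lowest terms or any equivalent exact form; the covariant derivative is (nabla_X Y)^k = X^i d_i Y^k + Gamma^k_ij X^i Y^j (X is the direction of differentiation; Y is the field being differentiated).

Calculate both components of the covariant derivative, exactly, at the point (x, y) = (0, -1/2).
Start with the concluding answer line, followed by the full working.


Answer: (nabla_X Y)^x = 78753/49504, (nabla_X Y)^y = -203857/63648

E = 301/36, F = -7/2, G = 11/4 at the point
E_x = -6, E_y = 64/9, F_x = 13/2, F_y = -3, G_x = -9, G_y = -1
EG - F^2 = 1547/144;  g^inv = (144/1547) * [[11/4, 7/2], [7/2, 301/36]]
first-kind symbols [ij,l] = (1/2)(d_i g_jl + d_j g_il - d_l g_ij): [xx,x] = E_x/2 = -3, [xx,y] = F_x - E_y/2 = 53/18, [xy,x] = E_y/2 = 32/9, [xy,y] = G_x/2 = -9/2, [yy,x] = F_y - G_x/2 = 3/2, [yy,y] = G_y/2 = -1/2
Gamma^x_ij = (G*[ij,x] - F*[ij,y])/(EG - F^2), Gamma^y_ij = (E*[ij,y] - F*[ij,x])/(EG - F^2)
Gamma_xxx = 296/1547, Gamma_xxy = -860/1547, Gamma_xyy = 342/1547, Gamma_yxx = 2614/1989, Gamma_yxy = -518/221, Gamma_yyy = 22/221
X = (1, 1/4), Y = (-5/4, -1/16) at the point


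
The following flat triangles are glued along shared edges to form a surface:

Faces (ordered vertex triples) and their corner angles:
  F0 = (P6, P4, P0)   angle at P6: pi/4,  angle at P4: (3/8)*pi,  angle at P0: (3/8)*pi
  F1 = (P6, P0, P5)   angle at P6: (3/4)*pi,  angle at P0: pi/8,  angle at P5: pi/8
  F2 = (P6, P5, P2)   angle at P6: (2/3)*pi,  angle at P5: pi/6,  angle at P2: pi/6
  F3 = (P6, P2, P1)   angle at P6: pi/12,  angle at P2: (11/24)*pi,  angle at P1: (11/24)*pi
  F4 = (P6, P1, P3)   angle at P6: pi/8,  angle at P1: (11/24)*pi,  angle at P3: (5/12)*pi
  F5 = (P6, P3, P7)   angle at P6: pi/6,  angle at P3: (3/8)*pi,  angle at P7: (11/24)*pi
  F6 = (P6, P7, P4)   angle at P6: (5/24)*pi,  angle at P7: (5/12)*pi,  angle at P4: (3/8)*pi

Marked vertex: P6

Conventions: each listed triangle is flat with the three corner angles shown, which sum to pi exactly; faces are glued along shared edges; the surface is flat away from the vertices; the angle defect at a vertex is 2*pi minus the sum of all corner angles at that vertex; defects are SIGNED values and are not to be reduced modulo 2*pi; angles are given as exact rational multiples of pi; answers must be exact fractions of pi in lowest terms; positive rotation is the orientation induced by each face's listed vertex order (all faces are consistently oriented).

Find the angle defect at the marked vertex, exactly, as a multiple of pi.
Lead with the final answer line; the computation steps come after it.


Answer: defect(P6) = -pi/4

Sum of corner angles at P6: (9/4)*pi
defect = 2*pi - (9/4)*pi


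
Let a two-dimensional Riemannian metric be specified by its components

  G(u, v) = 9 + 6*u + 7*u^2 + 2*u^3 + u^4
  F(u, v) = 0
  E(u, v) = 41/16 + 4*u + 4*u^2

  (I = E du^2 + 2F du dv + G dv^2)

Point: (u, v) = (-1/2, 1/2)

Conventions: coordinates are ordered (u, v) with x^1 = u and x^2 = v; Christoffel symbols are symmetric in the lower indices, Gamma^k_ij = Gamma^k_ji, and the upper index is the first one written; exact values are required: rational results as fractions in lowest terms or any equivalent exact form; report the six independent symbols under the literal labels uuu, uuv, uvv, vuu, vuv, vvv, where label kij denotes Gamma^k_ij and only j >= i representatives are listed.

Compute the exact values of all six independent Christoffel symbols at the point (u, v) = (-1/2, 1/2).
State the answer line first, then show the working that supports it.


Answer: Gamma_uuu = 0, Gamma_uuv = 0, Gamma_uvv = 0, Gamma_vuu = 0, Gamma_vuv = 0, Gamma_vvv = 0

E = 25/16, F = 0, G = 121/16 at the point
E_u = 0, E_v = 0, F_u = 0, F_v = 0, G_u = 0, G_v = 0
EG - F^2 = 3025/256;  g^inv = (256/3025) * [[121/16, 0], [0, 25/16]]
first-kind symbols [ij,l] = (1/2)(d_i g_jl + d_j g_il - d_l g_ij): [uu,u] = E_u/2 = 0, [uu,v] = F_u - E_v/2 = 0, [uv,u] = E_v/2 = 0, [uv,v] = G_u/2 = 0, [vv,u] = F_v - G_u/2 = 0, [vv,v] = G_v/2 = 0
Gamma^u_ij = (G*[ij,u] - F*[ij,v])/(EG - F^2), Gamma^v_ij = (E*[ij,v] - F*[ij,u])/(EG - F^2)


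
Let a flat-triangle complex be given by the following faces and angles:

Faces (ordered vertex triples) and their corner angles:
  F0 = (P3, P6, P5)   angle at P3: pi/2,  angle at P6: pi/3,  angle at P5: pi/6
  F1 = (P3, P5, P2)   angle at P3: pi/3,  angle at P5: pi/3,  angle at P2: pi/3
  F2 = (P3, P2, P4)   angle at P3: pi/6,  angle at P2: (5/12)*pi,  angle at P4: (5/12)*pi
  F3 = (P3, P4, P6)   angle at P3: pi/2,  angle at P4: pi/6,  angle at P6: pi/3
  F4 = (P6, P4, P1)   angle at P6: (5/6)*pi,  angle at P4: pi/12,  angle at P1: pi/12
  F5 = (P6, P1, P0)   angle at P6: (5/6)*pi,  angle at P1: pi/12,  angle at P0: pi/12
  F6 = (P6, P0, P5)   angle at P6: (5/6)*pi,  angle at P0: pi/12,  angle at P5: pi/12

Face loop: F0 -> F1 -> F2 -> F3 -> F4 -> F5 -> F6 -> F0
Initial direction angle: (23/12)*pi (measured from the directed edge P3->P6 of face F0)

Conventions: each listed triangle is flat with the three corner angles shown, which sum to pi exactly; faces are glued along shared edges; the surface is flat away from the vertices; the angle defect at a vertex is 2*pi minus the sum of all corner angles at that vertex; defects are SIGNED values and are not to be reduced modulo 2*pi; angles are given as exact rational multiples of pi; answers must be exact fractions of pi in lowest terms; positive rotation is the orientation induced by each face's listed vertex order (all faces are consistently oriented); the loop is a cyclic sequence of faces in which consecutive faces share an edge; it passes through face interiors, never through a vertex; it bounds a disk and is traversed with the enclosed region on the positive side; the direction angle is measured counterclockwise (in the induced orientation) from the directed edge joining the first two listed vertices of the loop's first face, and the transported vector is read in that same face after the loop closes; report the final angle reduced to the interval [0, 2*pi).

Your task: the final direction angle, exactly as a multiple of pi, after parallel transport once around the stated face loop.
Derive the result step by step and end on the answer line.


enclosed vertex P3: corner angles sum to (3/2)*pi, defect = 2*pi - (3/2)*pi = pi/2
enclosed vertex P6: corner angles sum to (19/6)*pi, defect = 2*pi - (19/6)*pi = (-7/6)*pi
transport around the loop rotates by the sum of enclosed defects; add to the initial angle mod 2*pi
final angle = (23/12)*pi - (2/3)*pi = (5/4)*pi (mod 2*pi)

Answer: final direction angle = (5/4)*pi


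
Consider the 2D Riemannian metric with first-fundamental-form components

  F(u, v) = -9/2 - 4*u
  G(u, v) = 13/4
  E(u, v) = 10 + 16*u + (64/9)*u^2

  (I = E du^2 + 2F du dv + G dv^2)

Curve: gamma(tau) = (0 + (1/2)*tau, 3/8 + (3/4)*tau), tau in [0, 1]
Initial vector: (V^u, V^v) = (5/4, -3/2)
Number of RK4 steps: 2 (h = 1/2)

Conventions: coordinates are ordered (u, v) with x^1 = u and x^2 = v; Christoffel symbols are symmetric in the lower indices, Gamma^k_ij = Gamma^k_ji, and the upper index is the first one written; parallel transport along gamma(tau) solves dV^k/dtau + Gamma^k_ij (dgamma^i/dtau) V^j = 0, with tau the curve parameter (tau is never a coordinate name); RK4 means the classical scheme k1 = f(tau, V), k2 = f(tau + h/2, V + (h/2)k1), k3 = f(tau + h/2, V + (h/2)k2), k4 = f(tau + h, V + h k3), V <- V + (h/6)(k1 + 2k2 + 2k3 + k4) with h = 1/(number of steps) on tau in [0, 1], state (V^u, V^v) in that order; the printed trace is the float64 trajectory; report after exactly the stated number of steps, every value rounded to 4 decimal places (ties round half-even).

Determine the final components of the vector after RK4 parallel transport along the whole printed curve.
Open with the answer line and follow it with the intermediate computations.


Answer: V^u = 0.9322, V^v = -1.3664

gamma'(tau) = (1/2, 3/4); f(tau, V)^k = -Gamma^k_ij(gamma(tau)) gamma'^i(tau) V^j; h = 1/2; intermediate values shown to 6 dp
curve data and Christoffel symbols at the stage parameters:
  tau = 0.000000: gamma = (0.000000, 0.375000), gamma' = (0.500000, 0.750000); Gamma_uuu = 0.653061, Gamma_uuv = 0.000000, Gamma_uvv = 0.000000, Gamma_vuu = -0.326531, Gamma_vuv = 0.000000, Gamma_vvv = 0.000000
  tau = 0.250000: gamma = (0.125000, 0.562500), gamma' = (0.500000, 0.750000); Gamma_uuu = 0.618956, Gamma_uuv = 0.000000, Gamma_uvv = 0.000000, Gamma_vuu = -0.278530, Gamma_vuv = 0.000000, Gamma_vvv = 0.000000
  tau = 0.500000: gamma = (0.250000, 0.750000), gamma' = (0.500000, 0.750000); Gamma_uuu = 0.585691, Gamma_uuv = 0.000000, Gamma_uvv = 0.000000, Gamma_vuu = -0.239601, Gamma_vuv = 0.000000, Gamma_vvv = 0.000000
  tau = 0.750000: gamma = (0.375000, 0.937500), gamma' = (0.500000, 0.750000); Gamma_uuu = 0.554113, Gamma_uuv = 0.000000, Gamma_uvv = 0.000000, Gamma_vuu = -0.207792, Gamma_vuv = 0.000000, Gamma_vvv = 0.000000
  tau = 1.000000: gamma = (0.500000, 1.125000), gamma' = (0.500000, 0.750000); Gamma_uuu = 0.524590, Gamma_uuv = 0.000000, Gamma_uvv = 0.000000, Gamma_vuu = -0.181589, Gamma_vuv = 0.000000, Gamma_vvv = 0.000000
step 0: V^u = 1.2500, V^v = -1.5000
step 1: k1 = (-0.408163, 0.204082), k2 = (-0.355268, 0.159871), k3 = (-0.359360, 0.161712), k4 = (-0.313438, 0.128225); V <- V + (h/6)(k1 + 2k2 + 2k3 + k4): V^u = 1.0708, V^v = -1.4187
step 2: k1 = (-0.313568, 0.128278), k2 = (-0.274942, 0.103103), k3 = (-0.277618, 0.104107), k4 = (-0.244447, 0.084616); V <- V + (h/6)(k1 + 2k2 + 2k3 + k4): V^u = 0.9322, V^v = -1.3664


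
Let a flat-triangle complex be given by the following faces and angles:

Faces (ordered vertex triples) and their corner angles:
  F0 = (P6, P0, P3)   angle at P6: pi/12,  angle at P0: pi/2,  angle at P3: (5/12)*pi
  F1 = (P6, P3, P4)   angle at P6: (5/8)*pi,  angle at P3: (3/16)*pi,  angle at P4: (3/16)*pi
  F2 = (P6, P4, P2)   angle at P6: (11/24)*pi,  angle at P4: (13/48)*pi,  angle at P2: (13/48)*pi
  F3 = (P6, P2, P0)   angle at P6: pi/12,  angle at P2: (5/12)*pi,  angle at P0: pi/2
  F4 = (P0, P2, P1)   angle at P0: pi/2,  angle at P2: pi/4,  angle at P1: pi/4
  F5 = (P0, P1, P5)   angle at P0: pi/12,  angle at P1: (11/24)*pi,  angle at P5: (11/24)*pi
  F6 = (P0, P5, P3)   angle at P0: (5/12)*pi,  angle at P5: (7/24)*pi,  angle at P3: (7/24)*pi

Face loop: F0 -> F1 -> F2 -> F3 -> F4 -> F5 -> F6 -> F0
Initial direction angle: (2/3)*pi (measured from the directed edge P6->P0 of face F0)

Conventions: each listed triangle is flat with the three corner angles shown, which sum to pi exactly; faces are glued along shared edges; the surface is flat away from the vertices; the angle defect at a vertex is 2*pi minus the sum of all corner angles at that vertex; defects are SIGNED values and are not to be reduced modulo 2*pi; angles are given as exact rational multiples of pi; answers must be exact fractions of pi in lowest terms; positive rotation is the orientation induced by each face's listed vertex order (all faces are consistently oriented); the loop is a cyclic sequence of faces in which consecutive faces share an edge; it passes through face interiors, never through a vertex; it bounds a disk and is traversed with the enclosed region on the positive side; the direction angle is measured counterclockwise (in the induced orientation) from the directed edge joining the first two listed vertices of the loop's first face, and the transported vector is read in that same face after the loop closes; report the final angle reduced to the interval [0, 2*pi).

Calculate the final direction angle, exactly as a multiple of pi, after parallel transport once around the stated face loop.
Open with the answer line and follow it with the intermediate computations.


Answer: final direction angle = (17/12)*pi

enclosed vertex P0: corner angles sum to 2*pi, defect = 2*pi - 2*pi = 0
enclosed vertex P6: corner angles sum to (5/4)*pi, defect = 2*pi - (5/4)*pi = (3/4)*pi
summing the enclosed defects onto the initial angle, mod 2*pi in the induced orientation:
final angle = (2/3)*pi + (3/4)*pi = (17/12)*pi (mod 2*pi)


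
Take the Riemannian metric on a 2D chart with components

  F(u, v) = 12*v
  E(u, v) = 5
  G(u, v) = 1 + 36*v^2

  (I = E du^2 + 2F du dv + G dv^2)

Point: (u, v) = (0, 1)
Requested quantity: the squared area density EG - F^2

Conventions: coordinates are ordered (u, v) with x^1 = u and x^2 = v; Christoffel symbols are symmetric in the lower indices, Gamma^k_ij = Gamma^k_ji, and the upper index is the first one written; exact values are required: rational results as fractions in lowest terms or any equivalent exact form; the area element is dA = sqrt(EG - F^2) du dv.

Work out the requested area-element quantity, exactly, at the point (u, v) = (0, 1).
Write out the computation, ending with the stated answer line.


E = 5, F = 12, G = 37; EG - F^2 = 41

Answer: EG - F^2 = 41


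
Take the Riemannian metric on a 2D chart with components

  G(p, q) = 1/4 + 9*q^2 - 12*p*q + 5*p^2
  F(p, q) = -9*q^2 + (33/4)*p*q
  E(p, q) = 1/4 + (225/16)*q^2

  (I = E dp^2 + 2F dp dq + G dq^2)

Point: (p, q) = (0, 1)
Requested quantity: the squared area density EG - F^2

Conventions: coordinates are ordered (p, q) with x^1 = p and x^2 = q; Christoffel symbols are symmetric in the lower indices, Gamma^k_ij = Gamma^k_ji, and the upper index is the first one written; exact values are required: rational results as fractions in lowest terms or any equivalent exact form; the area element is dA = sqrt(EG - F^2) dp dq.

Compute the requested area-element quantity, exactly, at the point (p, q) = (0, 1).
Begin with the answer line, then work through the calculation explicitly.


Answer: EG - F^2 = 3289/64

E = 229/16, F = -9, G = 37/4; EG - F^2 = 3289/64


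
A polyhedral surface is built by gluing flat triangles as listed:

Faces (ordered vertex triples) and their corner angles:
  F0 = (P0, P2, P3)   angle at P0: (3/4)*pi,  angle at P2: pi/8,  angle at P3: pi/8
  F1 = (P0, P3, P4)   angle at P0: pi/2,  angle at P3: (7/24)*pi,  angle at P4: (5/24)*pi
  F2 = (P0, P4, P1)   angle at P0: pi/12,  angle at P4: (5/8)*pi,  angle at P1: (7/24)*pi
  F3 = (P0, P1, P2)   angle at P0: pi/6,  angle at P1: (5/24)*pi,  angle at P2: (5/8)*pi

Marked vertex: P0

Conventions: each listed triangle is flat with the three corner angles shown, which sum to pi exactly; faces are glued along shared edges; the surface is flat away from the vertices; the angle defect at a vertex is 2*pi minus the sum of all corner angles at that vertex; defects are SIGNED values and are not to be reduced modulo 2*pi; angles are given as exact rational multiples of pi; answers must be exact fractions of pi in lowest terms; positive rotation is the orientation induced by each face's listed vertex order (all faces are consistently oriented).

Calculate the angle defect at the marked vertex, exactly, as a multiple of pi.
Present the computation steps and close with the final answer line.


Sum of corner angles at P0: (3/2)*pi
defect = 2*pi - (3/2)*pi

Answer: defect(P0) = pi/2


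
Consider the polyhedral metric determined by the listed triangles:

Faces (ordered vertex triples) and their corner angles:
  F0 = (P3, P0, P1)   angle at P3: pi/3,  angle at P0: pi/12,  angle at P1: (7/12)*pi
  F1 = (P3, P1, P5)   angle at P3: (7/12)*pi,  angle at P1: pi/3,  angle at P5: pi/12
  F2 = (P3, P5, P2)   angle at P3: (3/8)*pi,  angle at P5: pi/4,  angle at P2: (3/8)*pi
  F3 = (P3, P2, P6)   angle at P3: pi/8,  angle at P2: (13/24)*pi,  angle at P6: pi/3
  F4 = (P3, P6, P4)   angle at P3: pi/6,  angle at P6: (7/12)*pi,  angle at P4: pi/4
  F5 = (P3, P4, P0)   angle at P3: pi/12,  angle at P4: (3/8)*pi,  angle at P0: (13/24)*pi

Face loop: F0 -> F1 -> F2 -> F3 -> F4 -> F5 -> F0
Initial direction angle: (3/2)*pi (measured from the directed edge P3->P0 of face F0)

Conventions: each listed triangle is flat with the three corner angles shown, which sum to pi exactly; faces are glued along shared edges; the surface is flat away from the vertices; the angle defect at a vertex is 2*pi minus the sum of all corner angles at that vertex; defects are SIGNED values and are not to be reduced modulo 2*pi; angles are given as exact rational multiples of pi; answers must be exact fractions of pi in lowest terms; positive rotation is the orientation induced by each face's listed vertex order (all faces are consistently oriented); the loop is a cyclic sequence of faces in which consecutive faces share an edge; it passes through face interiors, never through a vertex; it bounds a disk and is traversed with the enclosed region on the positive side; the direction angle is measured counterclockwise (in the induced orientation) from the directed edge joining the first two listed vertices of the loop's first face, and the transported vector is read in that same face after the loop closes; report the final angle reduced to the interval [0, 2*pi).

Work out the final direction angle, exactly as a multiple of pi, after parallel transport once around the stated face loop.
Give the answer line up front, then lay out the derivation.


Answer: final direction angle = (11/6)*pi

enclosed vertex P3: corner angles sum to (5/3)*pi, defect = 2*pi - (5/3)*pi = pi/3
transport around the loop rotates by the sum of enclosed defects; add to the initial angle mod 2*pi
final angle = (3/2)*pi + pi/3 = (11/6)*pi (mod 2*pi)


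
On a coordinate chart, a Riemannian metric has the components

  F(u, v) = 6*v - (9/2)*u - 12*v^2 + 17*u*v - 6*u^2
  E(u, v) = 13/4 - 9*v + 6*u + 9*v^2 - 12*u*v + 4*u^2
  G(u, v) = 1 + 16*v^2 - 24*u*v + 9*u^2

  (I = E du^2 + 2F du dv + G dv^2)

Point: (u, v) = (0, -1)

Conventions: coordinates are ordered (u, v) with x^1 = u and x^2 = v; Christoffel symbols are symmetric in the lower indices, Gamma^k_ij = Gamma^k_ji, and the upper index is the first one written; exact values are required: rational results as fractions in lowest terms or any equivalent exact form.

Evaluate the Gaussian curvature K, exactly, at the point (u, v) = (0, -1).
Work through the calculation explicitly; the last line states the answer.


E = 85/4, F = -18, G = 17, EG - F^2 = 149/4 at the point
E_u = 18, E_v = -27, F_u = -43/2, F_v = 30, G_u = 24, G_v = -32
E_vv = 18, F_uv = 17, G_uu = 18
Using the Brioschi determinant formula for K from the metric derivatives:
M1 = [[-E_vv/2 + F_uv - G_uu/2, E_u/2, F_u - E_v/2], [F_v - G_u/2, E, F], [G_v/2, F, G]] = [[-1, 9, -8], [18, 85/4, -18], [-16, -18, 17]]; det M1 = -1309/4
M2 = [[0, E_v/2, G_u/2], [E_v/2, E, F], [G_u/2, F, G]] = [[0, -27/2, 12], [-27/2, 85/4, -18], [12, -18, 17]]; det M2 = -1305/4
det M1 - det M2 = -1; K = -1 / (149/4)^2 = -16/22201

Answer: K = -16/22201


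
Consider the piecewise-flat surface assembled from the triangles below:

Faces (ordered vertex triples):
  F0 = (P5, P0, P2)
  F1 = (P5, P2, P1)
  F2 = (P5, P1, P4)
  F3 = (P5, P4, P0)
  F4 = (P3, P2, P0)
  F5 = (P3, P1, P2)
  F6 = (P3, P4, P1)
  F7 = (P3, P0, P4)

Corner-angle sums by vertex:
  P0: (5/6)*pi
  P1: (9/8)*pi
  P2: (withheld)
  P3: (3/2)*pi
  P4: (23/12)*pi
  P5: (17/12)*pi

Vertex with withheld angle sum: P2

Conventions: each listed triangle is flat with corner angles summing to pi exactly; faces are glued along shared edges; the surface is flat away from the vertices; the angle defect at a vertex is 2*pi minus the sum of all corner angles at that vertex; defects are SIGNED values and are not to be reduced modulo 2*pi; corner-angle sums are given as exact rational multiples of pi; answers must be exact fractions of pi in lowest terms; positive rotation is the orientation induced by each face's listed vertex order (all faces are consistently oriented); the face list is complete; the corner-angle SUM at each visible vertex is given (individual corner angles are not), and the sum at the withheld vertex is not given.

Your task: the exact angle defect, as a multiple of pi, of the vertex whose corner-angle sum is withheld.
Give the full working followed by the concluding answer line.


V = 6, E = 12, F = 8; chi = V - E + F = 2
Gauss-Bonnet: total defect = 2*pi*chi = 4*pi; visible defects sum to (77/24)*pi

Answer: defect(P2) = (19/24)*pi


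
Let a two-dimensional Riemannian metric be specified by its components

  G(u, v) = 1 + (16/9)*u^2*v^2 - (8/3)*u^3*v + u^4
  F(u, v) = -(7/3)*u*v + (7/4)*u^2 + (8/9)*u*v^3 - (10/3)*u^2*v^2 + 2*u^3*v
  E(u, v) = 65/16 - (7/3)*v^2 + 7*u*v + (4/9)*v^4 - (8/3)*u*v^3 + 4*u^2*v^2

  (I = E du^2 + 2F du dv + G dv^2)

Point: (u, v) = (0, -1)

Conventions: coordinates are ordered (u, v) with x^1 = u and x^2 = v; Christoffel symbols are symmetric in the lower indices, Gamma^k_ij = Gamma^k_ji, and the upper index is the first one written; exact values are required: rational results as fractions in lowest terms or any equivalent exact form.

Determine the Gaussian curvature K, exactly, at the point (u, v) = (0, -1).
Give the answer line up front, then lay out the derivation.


Answer: K = -36864/97969

E = 313/144, F = 0, G = 1, EG - F^2 = 313/144 at the point
E_u = -13/3, E_v = 26/9, F_u = 13/9, F_v = 0, G_u = 0, G_v = 0
E_vv = 2/3, F_uv = 1/3, G_uu = 32/9
Apply the Brioschi formula K = (det M1 - det M2)/(EG - F^2)^2 over the derivative matrices of E, F, G.
M1 = [[-E_vv/2 + F_uv - G_uu/2, E_u/2, F_u - E_v/2], [F_v - G_u/2, E, F], [G_v/2, F, G]] = [[-16/9, -13/6, 0], [0, 313/144, 0], [0, 0, 1]]; det M1 = -313/81
M2 = [[0, E_v/2, G_u/2], [E_v/2, E, F], [G_u/2, F, G]] = [[0, 13/9, 0], [13/9, 313/144, 0], [0, 0, 1]]; det M2 = -169/81
det M1 - det M2 = -16/9; K = -16/9 / (313/144)^2 = -36864/97969


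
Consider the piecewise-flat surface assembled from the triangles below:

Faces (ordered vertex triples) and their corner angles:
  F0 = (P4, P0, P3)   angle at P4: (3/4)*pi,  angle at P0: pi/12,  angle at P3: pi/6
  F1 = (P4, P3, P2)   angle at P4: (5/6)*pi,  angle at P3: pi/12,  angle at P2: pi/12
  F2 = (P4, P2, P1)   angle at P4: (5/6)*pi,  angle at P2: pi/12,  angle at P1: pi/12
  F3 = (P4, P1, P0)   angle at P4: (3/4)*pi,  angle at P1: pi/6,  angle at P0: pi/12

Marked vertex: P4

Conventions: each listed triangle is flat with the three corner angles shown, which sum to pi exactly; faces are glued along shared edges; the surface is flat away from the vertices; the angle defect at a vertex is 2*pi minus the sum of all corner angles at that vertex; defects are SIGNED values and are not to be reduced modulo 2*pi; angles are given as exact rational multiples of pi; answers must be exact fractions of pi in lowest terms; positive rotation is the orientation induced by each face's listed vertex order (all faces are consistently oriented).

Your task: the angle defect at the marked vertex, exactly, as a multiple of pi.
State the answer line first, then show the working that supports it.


Answer: defect(P4) = (-7/6)*pi

Sum of corner angles at P4: (19/6)*pi
defect = 2*pi - (19/6)*pi


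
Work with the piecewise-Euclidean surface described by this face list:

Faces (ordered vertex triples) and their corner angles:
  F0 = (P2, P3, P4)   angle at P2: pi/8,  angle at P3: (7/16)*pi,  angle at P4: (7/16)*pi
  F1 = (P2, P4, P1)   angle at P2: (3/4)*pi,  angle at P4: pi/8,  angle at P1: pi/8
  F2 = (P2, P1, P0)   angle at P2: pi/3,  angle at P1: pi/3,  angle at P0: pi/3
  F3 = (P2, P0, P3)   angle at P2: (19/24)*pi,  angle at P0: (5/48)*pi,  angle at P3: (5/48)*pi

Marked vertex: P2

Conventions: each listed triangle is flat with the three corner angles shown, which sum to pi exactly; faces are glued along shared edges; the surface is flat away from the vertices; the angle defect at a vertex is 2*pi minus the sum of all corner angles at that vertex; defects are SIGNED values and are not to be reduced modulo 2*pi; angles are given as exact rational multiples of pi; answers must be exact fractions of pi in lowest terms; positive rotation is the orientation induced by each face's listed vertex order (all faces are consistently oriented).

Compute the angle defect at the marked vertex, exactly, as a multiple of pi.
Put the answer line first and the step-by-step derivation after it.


Answer: defect(P2) = 0

Sum of corner angles at P2: 2*pi
defect = 2*pi - 2*pi


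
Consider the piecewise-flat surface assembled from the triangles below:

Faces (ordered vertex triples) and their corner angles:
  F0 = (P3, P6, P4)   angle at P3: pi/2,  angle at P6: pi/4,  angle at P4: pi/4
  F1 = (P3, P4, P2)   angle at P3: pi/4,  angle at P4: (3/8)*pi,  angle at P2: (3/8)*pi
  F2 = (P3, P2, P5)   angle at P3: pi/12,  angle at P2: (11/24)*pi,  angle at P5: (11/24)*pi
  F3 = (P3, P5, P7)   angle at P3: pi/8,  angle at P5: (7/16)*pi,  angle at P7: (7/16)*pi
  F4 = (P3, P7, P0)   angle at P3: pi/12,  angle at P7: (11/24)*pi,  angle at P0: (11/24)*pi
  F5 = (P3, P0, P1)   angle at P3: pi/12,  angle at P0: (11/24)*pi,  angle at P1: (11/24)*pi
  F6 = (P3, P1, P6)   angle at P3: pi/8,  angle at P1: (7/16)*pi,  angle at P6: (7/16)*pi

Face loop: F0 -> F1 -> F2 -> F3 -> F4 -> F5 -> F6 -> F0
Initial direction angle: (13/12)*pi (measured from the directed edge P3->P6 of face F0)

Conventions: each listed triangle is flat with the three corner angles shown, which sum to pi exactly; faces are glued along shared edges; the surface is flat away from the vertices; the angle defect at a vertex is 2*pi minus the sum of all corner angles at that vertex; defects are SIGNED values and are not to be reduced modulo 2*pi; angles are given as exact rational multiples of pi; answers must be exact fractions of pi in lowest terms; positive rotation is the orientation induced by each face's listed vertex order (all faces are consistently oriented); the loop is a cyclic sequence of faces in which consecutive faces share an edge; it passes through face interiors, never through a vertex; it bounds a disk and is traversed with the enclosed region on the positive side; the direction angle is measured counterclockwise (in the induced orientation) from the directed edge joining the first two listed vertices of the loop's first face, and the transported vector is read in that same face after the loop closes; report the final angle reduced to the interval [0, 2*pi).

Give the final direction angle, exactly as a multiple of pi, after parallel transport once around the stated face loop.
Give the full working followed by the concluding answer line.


enclosed vertex P3: corner angles sum to (5/4)*pi, defect = 2*pi - (5/4)*pi = (3/4)*pi
the rotation equals the total enclosed defect, so the final angle is initial + defects (mod 2*pi)
final angle = (13/12)*pi + (3/4)*pi = (11/6)*pi (mod 2*pi)

Answer: final direction angle = (11/6)*pi


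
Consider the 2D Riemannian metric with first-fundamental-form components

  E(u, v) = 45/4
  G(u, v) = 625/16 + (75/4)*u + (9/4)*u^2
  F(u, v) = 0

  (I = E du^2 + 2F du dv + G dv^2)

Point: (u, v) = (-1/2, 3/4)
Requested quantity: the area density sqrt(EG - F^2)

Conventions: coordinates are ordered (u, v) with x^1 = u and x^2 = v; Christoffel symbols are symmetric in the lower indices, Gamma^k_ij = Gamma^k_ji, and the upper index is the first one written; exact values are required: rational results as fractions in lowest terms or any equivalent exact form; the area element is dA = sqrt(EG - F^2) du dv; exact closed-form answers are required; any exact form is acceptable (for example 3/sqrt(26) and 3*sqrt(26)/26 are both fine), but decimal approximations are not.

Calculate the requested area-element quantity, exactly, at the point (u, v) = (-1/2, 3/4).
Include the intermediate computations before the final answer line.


E = 45/4, F = 0, G = 121/4; EG - F^2 = 5445/16

Answer: sqrt(EG - F^2) = 33*sqrt(5)/4
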